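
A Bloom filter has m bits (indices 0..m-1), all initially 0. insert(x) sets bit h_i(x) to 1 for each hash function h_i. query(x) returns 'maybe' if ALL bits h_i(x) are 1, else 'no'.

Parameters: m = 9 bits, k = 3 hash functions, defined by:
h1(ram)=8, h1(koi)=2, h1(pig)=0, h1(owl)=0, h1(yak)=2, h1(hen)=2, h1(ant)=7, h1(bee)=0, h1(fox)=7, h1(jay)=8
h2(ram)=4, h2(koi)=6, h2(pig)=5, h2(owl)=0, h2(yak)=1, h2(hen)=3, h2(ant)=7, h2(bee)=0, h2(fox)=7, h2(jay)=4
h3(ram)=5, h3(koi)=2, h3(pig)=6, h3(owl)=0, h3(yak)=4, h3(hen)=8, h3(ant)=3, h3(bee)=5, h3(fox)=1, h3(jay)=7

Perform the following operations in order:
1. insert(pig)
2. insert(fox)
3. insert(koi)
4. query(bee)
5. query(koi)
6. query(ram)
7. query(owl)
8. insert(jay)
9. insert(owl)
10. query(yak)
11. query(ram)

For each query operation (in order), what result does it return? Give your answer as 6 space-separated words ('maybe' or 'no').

Answer: maybe maybe no maybe maybe maybe

Derivation:
Start: bits=000000000
Op 1: insert pig -> sets bits 0 5 6 -> bits=100001100
Op 2: insert fox -> sets bits 1 7 -> bits=110001110
Op 3: insert koi -> sets bits 2 6 -> bits=111001110
Op 4: query bee -> checks bit0=1, bit5=1 (all 1) -> maybe
Op 5: query koi -> checks bit2=1, bit6=1 (all 1) -> maybe
Op 6: query ram -> checks bit4=0, bit5=1, bit8=0 (has a 0) -> no
Op 7: query owl -> checks bit0=1 (all 1) -> maybe
Op 8: insert jay -> sets bits 4 7 8 -> bits=111011111
Op 9: insert owl -> sets bits 0 -> bits=111011111
Op 10: query yak -> checks bit1=1, bit2=1, bit4=1 (all 1) -> maybe
Op 11: query ram -> checks bit4=1, bit5=1, bit8=1 (all 1) -> maybe
Query results in order: maybe maybe no maybe maybe maybe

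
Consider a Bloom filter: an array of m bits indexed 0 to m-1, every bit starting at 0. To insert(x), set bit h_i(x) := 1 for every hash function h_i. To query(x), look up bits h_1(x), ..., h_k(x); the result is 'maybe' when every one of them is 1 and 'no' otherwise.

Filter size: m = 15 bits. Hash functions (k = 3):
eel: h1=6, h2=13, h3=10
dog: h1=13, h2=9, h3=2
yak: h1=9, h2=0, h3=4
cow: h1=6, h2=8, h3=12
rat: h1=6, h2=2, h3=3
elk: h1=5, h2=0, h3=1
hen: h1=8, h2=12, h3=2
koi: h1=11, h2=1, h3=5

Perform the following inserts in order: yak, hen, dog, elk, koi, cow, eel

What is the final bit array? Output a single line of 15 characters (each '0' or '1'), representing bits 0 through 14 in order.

Answer: 111011101111110

Derivation:
Start: bits=000000000000000
After insert 'yak': sets bits 0 4 9 -> bits=100010000100000
After insert 'hen': sets bits 2 8 12 -> bits=101010001100100
After insert 'dog': sets bits 2 9 13 -> bits=101010001100110
After insert 'elk': sets bits 0 1 5 -> bits=111011001100110
After insert 'koi': sets bits 1 5 11 -> bits=111011001101110
After insert 'cow': sets bits 6 8 12 -> bits=111011101101110
After insert 'eel': sets bits 6 10 13 -> bits=111011101111110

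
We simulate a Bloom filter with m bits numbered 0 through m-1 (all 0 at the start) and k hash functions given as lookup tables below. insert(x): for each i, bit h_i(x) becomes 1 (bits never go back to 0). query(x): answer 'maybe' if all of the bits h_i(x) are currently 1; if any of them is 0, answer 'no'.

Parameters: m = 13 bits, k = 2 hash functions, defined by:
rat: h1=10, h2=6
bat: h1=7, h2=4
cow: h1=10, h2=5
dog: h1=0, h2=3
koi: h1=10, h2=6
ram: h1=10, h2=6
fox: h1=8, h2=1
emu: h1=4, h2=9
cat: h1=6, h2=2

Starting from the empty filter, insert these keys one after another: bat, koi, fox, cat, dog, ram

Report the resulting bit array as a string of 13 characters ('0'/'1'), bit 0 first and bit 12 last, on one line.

Start: bits=0000000000000
After insert 'bat': sets bits 4 7 -> bits=0000100100000
After insert 'koi': sets bits 6 10 -> bits=0000101100100
After insert 'fox': sets bits 1 8 -> bits=0100101110100
After insert 'cat': sets bits 2 6 -> bits=0110101110100
After insert 'dog': sets bits 0 3 -> bits=1111101110100
After insert 'ram': sets bits 6 10 -> bits=1111101110100

Answer: 1111101110100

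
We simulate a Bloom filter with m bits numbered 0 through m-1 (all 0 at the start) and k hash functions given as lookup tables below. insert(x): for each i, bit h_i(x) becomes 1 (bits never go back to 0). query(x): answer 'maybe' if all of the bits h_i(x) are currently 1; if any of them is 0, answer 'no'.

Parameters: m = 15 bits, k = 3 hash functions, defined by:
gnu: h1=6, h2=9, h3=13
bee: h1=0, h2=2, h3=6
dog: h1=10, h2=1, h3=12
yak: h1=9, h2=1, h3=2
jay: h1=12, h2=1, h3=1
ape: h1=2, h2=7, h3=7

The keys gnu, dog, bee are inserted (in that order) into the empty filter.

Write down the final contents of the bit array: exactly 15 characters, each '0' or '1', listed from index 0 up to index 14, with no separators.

Start: bits=000000000000000
After insert 'gnu': sets bits 6 9 13 -> bits=000000100100010
After insert 'dog': sets bits 1 10 12 -> bits=010000100110110
After insert 'bee': sets bits 0 2 6 -> bits=111000100110110

Answer: 111000100110110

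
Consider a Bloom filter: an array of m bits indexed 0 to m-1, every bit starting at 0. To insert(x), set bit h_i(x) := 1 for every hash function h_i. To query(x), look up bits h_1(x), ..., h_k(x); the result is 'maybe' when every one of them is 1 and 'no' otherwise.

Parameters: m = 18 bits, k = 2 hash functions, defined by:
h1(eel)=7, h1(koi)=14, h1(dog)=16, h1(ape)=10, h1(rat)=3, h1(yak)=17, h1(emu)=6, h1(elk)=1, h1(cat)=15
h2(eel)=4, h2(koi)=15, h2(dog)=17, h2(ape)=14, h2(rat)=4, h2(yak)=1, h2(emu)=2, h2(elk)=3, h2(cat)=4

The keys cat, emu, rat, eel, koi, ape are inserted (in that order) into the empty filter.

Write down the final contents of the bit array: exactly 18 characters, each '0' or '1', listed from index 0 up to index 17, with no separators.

Answer: 001110110010001100

Derivation:
Start: bits=000000000000000000
After insert 'cat': sets bits 4 15 -> bits=000010000000000100
After insert 'emu': sets bits 2 6 -> bits=001010100000000100
After insert 'rat': sets bits 3 4 -> bits=001110100000000100
After insert 'eel': sets bits 4 7 -> bits=001110110000000100
After insert 'koi': sets bits 14 15 -> bits=001110110000001100
After insert 'ape': sets bits 10 14 -> bits=001110110010001100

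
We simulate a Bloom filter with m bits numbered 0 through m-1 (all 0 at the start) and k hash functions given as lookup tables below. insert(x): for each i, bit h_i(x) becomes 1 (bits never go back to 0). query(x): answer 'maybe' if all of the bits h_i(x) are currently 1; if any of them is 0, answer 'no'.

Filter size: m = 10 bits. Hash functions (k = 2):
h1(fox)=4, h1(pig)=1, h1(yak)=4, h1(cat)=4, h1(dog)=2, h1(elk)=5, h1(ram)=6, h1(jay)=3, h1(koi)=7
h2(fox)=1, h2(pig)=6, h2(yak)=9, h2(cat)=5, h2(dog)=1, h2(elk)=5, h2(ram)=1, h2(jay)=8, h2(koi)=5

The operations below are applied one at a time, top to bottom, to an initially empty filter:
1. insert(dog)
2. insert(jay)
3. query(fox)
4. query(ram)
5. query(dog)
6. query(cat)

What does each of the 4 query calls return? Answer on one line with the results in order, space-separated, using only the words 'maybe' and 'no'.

Start: bits=0000000000
Op 1: insert dog -> sets bits 1 2 -> bits=0110000000
Op 2: insert jay -> sets bits 3 8 -> bits=0111000010
Op 3: query fox -> checks bit1=1, bit4=0 (has a 0) -> no
Op 4: query ram -> checks bit1=1, bit6=0 (has a 0) -> no
Op 5: query dog -> checks bit1=1, bit2=1 (all 1) -> maybe
Op 6: query cat -> checks bit4=0, bit5=0 (has a 0) -> no
Query results in order: no no maybe no

Answer: no no maybe no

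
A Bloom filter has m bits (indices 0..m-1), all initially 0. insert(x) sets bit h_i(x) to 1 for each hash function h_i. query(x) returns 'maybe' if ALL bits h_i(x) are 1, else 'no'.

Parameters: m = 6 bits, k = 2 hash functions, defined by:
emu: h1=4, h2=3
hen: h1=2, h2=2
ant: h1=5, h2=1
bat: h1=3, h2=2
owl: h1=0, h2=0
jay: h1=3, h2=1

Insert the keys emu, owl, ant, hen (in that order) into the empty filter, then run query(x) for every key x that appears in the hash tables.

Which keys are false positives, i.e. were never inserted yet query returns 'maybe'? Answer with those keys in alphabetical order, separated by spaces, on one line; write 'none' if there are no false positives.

Answer: bat jay

Derivation:
Start: bits=000000
After insert 'emu': sets bits 3 4 -> bits=000110
After insert 'owl': sets bits 0 -> bits=100110
After insert 'ant': sets bits 1 5 -> bits=110111
After insert 'hen': sets bits 2 -> bits=111111
Not inserted: bat jay — query each against bits=111111:
query bat: checks bit2=1, bit3=1 (all 1) -> maybe => FALSE POSITIVE
query jay: checks bit1=1, bit3=1 (all 1) -> maybe => FALSE POSITIVE
False positives (alphabetical): bat jay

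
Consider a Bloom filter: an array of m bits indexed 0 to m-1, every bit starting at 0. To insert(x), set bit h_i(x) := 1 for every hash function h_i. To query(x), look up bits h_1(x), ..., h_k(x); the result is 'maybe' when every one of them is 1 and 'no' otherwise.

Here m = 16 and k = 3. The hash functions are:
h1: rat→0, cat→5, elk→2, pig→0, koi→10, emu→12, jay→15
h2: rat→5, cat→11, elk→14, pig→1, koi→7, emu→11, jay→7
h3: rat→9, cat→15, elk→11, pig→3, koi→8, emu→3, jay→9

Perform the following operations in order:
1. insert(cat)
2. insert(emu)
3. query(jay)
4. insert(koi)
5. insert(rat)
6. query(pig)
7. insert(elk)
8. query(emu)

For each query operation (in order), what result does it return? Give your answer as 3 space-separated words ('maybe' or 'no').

Start: bits=0000000000000000
Op 1: insert cat -> sets bits 5 11 15 -> bits=0000010000010001
Op 2: insert emu -> sets bits 3 11 12 -> bits=0001010000011001
Op 3: query jay -> checks bit7=0, bit9=0, bit15=1 (has a 0) -> no
Op 4: insert koi -> sets bits 7 8 10 -> bits=0001010110111001
Op 5: insert rat -> sets bits 0 5 9 -> bits=1001010111111001
Op 6: query pig -> checks bit0=1, bit1=0, bit3=1 (has a 0) -> no
Op 7: insert elk -> sets bits 2 11 14 -> bits=1011010111111011
Op 8: query emu -> checks bit3=1, bit11=1, bit12=1 (all 1) -> maybe
Query results in order: no no maybe

Answer: no no maybe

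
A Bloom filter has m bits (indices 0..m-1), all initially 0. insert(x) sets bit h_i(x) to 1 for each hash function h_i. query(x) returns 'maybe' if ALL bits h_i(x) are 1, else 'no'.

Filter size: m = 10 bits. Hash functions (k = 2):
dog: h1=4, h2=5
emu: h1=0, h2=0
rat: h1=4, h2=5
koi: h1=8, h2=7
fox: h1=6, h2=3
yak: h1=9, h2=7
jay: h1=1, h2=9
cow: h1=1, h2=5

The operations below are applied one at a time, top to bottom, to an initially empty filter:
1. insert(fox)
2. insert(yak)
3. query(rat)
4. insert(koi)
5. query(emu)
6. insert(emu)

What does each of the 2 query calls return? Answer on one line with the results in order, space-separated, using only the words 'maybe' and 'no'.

Start: bits=0000000000
Op 1: insert fox -> sets bits 3 6 -> bits=0001001000
Op 2: insert yak -> sets bits 7 9 -> bits=0001001101
Op 3: query rat -> checks bit4=0, bit5=0 (has a 0) -> no
Op 4: insert koi -> sets bits 7 8 -> bits=0001001111
Op 5: query emu -> checks bit0=0 (has a 0) -> no
Op 6: insert emu -> sets bits 0 -> bits=1001001111
Query results in order: no no

Answer: no no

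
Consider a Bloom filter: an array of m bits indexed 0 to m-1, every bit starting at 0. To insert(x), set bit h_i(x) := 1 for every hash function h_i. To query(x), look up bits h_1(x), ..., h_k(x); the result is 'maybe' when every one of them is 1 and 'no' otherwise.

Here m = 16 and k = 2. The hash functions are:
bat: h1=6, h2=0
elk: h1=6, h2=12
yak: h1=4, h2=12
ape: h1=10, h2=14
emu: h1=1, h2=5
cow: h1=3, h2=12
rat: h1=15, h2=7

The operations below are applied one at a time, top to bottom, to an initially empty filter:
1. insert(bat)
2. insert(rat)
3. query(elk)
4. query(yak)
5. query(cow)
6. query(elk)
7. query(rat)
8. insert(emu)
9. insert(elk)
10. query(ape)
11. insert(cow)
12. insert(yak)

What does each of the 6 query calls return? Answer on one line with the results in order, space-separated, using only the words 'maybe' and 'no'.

Start: bits=0000000000000000
Op 1: insert bat -> sets bits 0 6 -> bits=1000001000000000
Op 2: insert rat -> sets bits 7 15 -> bits=1000001100000001
Op 3: query elk -> checks bit6=1, bit12=0 (has a 0) -> no
Op 4: query yak -> checks bit4=0, bit12=0 (has a 0) -> no
Op 5: query cow -> checks bit3=0, bit12=0 (has a 0) -> no
Op 6: query elk -> checks bit6=1, bit12=0 (has a 0) -> no
Op 7: query rat -> checks bit7=1, bit15=1 (all 1) -> maybe
Op 8: insert emu -> sets bits 1 5 -> bits=1100011100000001
Op 9: insert elk -> sets bits 6 12 -> bits=1100011100001001
Op 10: query ape -> checks bit10=0, bit14=0 (has a 0) -> no
Op 11: insert cow -> sets bits 3 12 -> bits=1101011100001001
Op 12: insert yak -> sets bits 4 12 -> bits=1101111100001001
Query results in order: no no no no maybe no

Answer: no no no no maybe no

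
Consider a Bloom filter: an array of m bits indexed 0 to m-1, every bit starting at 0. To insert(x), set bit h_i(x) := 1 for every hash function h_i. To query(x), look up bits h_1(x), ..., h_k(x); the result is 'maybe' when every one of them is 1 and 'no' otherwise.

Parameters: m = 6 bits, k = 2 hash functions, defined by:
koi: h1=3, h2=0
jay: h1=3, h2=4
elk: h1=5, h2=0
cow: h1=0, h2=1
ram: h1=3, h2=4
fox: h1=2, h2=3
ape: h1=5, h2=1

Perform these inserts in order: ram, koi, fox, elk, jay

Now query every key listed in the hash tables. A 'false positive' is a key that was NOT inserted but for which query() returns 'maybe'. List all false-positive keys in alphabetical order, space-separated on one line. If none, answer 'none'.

Start: bits=000000
After insert 'ram': sets bits 3 4 -> bits=000110
After insert 'koi': sets bits 0 3 -> bits=100110
After insert 'fox': sets bits 2 3 -> bits=101110
After insert 'elk': sets bits 0 5 -> bits=101111
After insert 'jay': sets bits 3 4 -> bits=101111
Not inserted: ape cow — query each against bits=101111:
query ape: checks bit1=0, bit5=1 (has a 0) -> no => not a false positive
query cow: checks bit0=1, bit1=0 (has a 0) -> no => not a false positive
False positives (alphabetical): none

Answer: none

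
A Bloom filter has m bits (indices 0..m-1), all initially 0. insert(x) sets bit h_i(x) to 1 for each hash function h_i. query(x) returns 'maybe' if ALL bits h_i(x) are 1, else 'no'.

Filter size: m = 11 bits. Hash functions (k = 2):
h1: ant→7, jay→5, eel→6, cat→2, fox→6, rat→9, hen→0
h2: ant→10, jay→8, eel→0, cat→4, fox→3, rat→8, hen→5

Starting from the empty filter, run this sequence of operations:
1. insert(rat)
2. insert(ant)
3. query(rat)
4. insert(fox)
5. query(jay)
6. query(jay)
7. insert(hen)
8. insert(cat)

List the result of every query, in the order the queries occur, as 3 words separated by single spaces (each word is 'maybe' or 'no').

Answer: maybe no no

Derivation:
Start: bits=00000000000
Op 1: insert rat -> sets bits 8 9 -> bits=00000000110
Op 2: insert ant -> sets bits 7 10 -> bits=00000001111
Op 3: query rat -> checks bit8=1, bit9=1 (all 1) -> maybe
Op 4: insert fox -> sets bits 3 6 -> bits=00010011111
Op 5: query jay -> checks bit5=0, bit8=1 (has a 0) -> no
Op 6: query jay -> checks bit5=0, bit8=1 (has a 0) -> no
Op 7: insert hen -> sets bits 0 5 -> bits=10010111111
Op 8: insert cat -> sets bits 2 4 -> bits=10111111111
Query results in order: maybe no no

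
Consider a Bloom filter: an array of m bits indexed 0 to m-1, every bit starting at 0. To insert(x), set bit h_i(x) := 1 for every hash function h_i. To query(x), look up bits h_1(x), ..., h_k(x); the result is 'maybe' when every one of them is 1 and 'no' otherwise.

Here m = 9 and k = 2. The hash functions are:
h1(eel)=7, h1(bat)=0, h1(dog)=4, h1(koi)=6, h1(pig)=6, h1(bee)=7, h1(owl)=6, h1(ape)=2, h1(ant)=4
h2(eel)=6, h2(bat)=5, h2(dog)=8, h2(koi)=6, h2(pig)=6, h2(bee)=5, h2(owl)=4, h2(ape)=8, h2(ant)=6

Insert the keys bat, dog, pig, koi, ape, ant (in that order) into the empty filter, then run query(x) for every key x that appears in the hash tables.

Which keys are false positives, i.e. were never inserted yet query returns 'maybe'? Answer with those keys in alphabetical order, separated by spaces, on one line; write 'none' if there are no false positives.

Answer: owl

Derivation:
Start: bits=000000000
After insert 'bat': sets bits 0 5 -> bits=100001000
After insert 'dog': sets bits 4 8 -> bits=100011001
After insert 'pig': sets bits 6 -> bits=100011101
After insert 'koi': sets bits 6 -> bits=100011101
After insert 'ape': sets bits 2 8 -> bits=101011101
After insert 'ant': sets bits 4 6 -> bits=101011101
Not inserted: bee eel owl — query each against bits=101011101:
query bee: checks bit5=1, bit7=0 (has a 0) -> no => not a false positive
query eel: checks bit6=1, bit7=0 (has a 0) -> no => not a false positive
query owl: checks bit4=1, bit6=1 (all 1) -> maybe => FALSE POSITIVE
False positives (alphabetical): owl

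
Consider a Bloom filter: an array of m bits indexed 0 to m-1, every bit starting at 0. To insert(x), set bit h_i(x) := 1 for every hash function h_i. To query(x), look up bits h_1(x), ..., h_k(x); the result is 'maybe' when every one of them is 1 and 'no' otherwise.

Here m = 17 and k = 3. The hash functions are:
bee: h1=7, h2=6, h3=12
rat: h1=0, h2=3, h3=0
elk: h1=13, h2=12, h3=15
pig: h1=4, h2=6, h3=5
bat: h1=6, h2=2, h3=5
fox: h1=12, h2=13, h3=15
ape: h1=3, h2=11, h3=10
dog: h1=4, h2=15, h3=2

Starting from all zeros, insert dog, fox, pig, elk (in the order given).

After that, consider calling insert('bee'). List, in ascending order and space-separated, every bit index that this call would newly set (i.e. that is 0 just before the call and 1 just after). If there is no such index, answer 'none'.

Start: bits=00000000000000000
After insert 'dog': sets bits 2 4 15 -> bits=00101000000000010
After insert 'fox': sets bits 12 13 15 -> bits=00101000000011010
After insert 'pig': sets bits 4 5 6 -> bits=00101110000011010
After insert 'elk': sets bits 12 13 15 -> bits=00101110000011010
insert 'bee' would touch bits 6 7 12; currently bit6=1, bit7=0, bit12=1
Bits that are 0 among those (would change 0->1): 7

Answer: 7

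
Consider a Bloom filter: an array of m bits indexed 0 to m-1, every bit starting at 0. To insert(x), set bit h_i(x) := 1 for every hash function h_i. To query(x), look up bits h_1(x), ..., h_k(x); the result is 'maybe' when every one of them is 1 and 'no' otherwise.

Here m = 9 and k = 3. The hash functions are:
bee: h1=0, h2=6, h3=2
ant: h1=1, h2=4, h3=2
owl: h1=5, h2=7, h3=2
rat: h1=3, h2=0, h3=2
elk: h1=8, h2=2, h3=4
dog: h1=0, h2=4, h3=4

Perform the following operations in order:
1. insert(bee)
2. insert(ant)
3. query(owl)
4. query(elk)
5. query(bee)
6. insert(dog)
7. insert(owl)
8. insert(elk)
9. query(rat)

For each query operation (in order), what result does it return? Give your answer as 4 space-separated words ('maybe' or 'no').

Answer: no no maybe no

Derivation:
Start: bits=000000000
Op 1: insert bee -> sets bits 0 2 6 -> bits=101000100
Op 2: insert ant -> sets bits 1 2 4 -> bits=111010100
Op 3: query owl -> checks bit2=1, bit5=0, bit7=0 (has a 0) -> no
Op 4: query elk -> checks bit2=1, bit4=1, bit8=0 (has a 0) -> no
Op 5: query bee -> checks bit0=1, bit2=1, bit6=1 (all 1) -> maybe
Op 6: insert dog -> sets bits 0 4 -> bits=111010100
Op 7: insert owl -> sets bits 2 5 7 -> bits=111011110
Op 8: insert elk -> sets bits 2 4 8 -> bits=111011111
Op 9: query rat -> checks bit0=1, bit2=1, bit3=0 (has a 0) -> no
Query results in order: no no maybe no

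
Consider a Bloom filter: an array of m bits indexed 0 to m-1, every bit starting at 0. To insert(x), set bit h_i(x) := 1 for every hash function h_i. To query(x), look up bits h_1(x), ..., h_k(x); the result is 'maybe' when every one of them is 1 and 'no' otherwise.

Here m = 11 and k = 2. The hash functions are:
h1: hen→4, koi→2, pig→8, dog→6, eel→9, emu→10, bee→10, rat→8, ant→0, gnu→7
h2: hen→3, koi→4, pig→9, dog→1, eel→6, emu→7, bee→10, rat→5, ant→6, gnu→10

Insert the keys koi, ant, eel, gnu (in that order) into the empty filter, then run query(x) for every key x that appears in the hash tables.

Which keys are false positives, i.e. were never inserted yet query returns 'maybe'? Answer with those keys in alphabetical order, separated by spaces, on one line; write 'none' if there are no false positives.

Answer: bee emu

Derivation:
Start: bits=00000000000
After insert 'koi': sets bits 2 4 -> bits=00101000000
After insert 'ant': sets bits 0 6 -> bits=10101010000
After insert 'eel': sets bits 6 9 -> bits=10101010010
After insert 'gnu': sets bits 7 10 -> bits=10101011011
Not inserted: bee dog emu hen pig rat — query each against bits=10101011011:
query bee: checks bit10=1 (all 1) -> maybe => FALSE POSITIVE
query dog: checks bit1=0, bit6=1 (has a 0) -> no => not a false positive
query emu: checks bit7=1, bit10=1 (all 1) -> maybe => FALSE POSITIVE
query hen: checks bit3=0, bit4=1 (has a 0) -> no => not a false positive
query pig: checks bit8=0, bit9=1 (has a 0) -> no => not a false positive
query rat: checks bit5=0, bit8=0 (has a 0) -> no => not a false positive
False positives (alphabetical): bee emu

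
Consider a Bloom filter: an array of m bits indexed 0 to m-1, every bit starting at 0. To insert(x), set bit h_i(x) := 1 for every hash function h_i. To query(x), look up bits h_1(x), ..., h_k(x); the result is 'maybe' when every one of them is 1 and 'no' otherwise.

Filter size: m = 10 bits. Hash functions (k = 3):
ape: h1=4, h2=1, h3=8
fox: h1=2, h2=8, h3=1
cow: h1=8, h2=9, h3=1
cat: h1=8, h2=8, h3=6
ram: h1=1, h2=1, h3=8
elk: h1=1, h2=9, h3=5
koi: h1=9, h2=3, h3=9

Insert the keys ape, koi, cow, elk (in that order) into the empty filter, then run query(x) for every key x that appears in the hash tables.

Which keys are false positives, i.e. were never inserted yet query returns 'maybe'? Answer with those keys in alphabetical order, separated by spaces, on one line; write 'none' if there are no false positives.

Answer: ram

Derivation:
Start: bits=0000000000
After insert 'ape': sets bits 1 4 8 -> bits=0100100010
After insert 'koi': sets bits 3 9 -> bits=0101100011
After insert 'cow': sets bits 1 8 9 -> bits=0101100011
After insert 'elk': sets bits 1 5 9 -> bits=0101110011
Not inserted: cat fox ram — query each against bits=0101110011:
query cat: checks bit6=0, bit8=1 (has a 0) -> no => not a false positive
query fox: checks bit1=1, bit2=0, bit8=1 (has a 0) -> no => not a false positive
query ram: checks bit1=1, bit8=1 (all 1) -> maybe => FALSE POSITIVE
False positives (alphabetical): ram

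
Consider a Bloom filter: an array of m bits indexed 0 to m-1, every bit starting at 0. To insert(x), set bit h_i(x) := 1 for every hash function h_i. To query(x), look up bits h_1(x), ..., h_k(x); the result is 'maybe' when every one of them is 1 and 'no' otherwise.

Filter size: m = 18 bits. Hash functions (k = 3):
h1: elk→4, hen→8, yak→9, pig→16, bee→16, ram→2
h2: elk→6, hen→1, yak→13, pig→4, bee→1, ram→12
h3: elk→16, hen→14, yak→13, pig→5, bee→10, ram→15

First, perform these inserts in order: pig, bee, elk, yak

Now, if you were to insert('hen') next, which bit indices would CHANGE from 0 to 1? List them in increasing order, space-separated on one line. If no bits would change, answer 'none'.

Start: bits=000000000000000000
After insert 'pig': sets bits 4 5 16 -> bits=000011000000000010
After insert 'bee': sets bits 1 10 16 -> bits=010011000010000010
After insert 'elk': sets bits 4 6 16 -> bits=010011100010000010
After insert 'yak': sets bits 9 13 -> bits=010011100110010010
insert 'hen' would touch bits 1 8 14; currently bit1=1, bit8=0, bit14=0
Bits that are 0 among those (would change 0->1): 8 14

Answer: 8 14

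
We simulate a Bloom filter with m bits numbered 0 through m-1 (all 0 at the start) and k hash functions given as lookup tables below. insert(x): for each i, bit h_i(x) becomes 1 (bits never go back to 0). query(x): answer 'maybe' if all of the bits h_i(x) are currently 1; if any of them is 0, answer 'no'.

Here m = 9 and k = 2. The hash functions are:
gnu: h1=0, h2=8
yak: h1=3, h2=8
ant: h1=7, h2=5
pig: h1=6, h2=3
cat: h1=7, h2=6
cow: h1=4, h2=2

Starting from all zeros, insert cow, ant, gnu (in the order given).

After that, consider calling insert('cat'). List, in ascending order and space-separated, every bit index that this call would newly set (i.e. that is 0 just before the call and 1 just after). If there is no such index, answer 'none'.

Start: bits=000000000
After insert 'cow': sets bits 2 4 -> bits=001010000
After insert 'ant': sets bits 5 7 -> bits=001011010
After insert 'gnu': sets bits 0 8 -> bits=101011011
insert 'cat' would touch bits 6 7; currently bit6=0, bit7=1
Bits that are 0 among those (would change 0->1): 6

Answer: 6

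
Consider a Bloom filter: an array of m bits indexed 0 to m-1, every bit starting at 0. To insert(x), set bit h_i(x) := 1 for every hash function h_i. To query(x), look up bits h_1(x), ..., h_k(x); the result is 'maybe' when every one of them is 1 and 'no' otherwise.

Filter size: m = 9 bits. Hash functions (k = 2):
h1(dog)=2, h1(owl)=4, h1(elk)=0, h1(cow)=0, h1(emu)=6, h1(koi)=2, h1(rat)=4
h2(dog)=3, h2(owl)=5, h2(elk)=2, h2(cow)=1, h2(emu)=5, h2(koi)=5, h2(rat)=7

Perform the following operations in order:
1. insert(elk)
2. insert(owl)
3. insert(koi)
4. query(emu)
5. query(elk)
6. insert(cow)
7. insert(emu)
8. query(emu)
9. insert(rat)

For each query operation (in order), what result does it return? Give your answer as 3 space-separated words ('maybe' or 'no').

Answer: no maybe maybe

Derivation:
Start: bits=000000000
Op 1: insert elk -> sets bits 0 2 -> bits=101000000
Op 2: insert owl -> sets bits 4 5 -> bits=101011000
Op 3: insert koi -> sets bits 2 5 -> bits=101011000
Op 4: query emu -> checks bit5=1, bit6=0 (has a 0) -> no
Op 5: query elk -> checks bit0=1, bit2=1 (all 1) -> maybe
Op 6: insert cow -> sets bits 0 1 -> bits=111011000
Op 7: insert emu -> sets bits 5 6 -> bits=111011100
Op 8: query emu -> checks bit5=1, bit6=1 (all 1) -> maybe
Op 9: insert rat -> sets bits 4 7 -> bits=111011110
Query results in order: no maybe maybe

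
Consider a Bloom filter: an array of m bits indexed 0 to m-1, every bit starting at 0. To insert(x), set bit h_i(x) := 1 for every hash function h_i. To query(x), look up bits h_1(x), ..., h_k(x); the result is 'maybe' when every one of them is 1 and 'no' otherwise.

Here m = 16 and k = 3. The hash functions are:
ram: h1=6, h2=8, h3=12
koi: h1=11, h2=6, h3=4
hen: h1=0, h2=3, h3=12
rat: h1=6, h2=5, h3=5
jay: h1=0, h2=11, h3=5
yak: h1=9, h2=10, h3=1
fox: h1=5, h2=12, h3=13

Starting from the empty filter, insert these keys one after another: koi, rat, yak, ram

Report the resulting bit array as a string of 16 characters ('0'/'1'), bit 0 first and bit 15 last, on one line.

Start: bits=0000000000000000
After insert 'koi': sets bits 4 6 11 -> bits=0000101000010000
After insert 'rat': sets bits 5 6 -> bits=0000111000010000
After insert 'yak': sets bits 1 9 10 -> bits=0100111001110000
After insert 'ram': sets bits 6 8 12 -> bits=0100111011111000

Answer: 0100111011111000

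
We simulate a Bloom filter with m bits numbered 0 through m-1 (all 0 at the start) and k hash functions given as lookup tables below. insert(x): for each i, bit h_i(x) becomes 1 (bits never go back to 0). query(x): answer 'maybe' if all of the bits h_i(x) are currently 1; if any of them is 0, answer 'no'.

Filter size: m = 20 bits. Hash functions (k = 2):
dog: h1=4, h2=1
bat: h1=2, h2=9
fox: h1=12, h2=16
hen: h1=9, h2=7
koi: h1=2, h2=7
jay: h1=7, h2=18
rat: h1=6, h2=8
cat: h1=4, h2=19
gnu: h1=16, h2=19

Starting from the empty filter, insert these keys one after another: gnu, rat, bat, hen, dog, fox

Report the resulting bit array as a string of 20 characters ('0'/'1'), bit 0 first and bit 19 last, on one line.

Answer: 01101011110010001001

Derivation:
Start: bits=00000000000000000000
After insert 'gnu': sets bits 16 19 -> bits=00000000000000001001
After insert 'rat': sets bits 6 8 -> bits=00000010100000001001
After insert 'bat': sets bits 2 9 -> bits=00100010110000001001
After insert 'hen': sets bits 7 9 -> bits=00100011110000001001
After insert 'dog': sets bits 1 4 -> bits=01101011110000001001
After insert 'fox': sets bits 12 16 -> bits=01101011110010001001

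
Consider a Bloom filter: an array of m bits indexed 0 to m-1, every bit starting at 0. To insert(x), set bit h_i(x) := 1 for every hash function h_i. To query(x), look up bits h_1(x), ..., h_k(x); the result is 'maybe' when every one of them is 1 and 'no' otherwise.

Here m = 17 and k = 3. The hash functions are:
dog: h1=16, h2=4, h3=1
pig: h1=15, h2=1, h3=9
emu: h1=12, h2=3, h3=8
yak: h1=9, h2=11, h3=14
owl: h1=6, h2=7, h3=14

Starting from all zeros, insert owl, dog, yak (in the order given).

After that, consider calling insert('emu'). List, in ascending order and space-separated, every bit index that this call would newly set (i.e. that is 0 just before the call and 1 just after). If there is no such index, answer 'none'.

Answer: 3 8 12

Derivation:
Start: bits=00000000000000000
After insert 'owl': sets bits 6 7 14 -> bits=00000011000000100
After insert 'dog': sets bits 1 4 16 -> bits=01001011000000101
After insert 'yak': sets bits 9 11 14 -> bits=01001011010100101
insert 'emu' would touch bits 3 8 12; currently bit3=0, bit8=0, bit12=0
Bits that are 0 among those (would change 0->1): 3 8 12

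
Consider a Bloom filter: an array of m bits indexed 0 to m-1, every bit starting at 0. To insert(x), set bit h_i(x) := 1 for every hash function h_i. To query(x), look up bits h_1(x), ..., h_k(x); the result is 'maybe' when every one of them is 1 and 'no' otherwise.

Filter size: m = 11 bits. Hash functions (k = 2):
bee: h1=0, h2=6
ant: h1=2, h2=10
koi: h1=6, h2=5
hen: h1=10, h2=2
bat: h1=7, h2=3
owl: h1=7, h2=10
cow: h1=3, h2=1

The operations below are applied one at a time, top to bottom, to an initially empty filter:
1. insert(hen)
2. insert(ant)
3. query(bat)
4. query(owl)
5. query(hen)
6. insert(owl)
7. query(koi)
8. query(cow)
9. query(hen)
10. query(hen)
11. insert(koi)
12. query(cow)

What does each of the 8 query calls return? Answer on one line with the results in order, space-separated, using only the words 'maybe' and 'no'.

Answer: no no maybe no no maybe maybe no

Derivation:
Start: bits=00000000000
Op 1: insert hen -> sets bits 2 10 -> bits=00100000001
Op 2: insert ant -> sets bits 2 10 -> bits=00100000001
Op 3: query bat -> checks bit3=0, bit7=0 (has a 0) -> no
Op 4: query owl -> checks bit7=0, bit10=1 (has a 0) -> no
Op 5: query hen -> checks bit2=1, bit10=1 (all 1) -> maybe
Op 6: insert owl -> sets bits 7 10 -> bits=00100001001
Op 7: query koi -> checks bit5=0, bit6=0 (has a 0) -> no
Op 8: query cow -> checks bit1=0, bit3=0 (has a 0) -> no
Op 9: query hen -> checks bit2=1, bit10=1 (all 1) -> maybe
Op 10: query hen -> checks bit2=1, bit10=1 (all 1) -> maybe
Op 11: insert koi -> sets bits 5 6 -> bits=00100111001
Op 12: query cow -> checks bit1=0, bit3=0 (has a 0) -> no
Query results in order: no no maybe no no maybe maybe no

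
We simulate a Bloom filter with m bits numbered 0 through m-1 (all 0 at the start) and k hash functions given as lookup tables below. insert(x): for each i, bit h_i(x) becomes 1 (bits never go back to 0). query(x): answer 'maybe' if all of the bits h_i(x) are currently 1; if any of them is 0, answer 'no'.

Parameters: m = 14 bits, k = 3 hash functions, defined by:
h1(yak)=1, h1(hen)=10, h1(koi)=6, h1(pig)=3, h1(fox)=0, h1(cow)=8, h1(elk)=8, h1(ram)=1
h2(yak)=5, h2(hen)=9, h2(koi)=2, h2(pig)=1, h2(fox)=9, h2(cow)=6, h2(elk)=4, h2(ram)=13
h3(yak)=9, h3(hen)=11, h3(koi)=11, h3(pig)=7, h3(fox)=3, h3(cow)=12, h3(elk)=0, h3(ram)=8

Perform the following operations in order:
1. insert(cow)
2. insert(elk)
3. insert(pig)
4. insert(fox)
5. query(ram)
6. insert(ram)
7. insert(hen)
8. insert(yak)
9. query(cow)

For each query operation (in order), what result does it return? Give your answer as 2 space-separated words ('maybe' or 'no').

Start: bits=00000000000000
Op 1: insert cow -> sets bits 6 8 12 -> bits=00000010100010
Op 2: insert elk -> sets bits 0 4 8 -> bits=10001010100010
Op 3: insert pig -> sets bits 1 3 7 -> bits=11011011100010
Op 4: insert fox -> sets bits 0 3 9 -> bits=11011011110010
Op 5: query ram -> checks bit1=1, bit8=1, bit13=0 (has a 0) -> no
Op 6: insert ram -> sets bits 1 8 13 -> bits=11011011110011
Op 7: insert hen -> sets bits 9 10 11 -> bits=11011011111111
Op 8: insert yak -> sets bits 1 5 9 -> bits=11011111111111
Op 9: query cow -> checks bit6=1, bit8=1, bit12=1 (all 1) -> maybe
Query results in order: no maybe

Answer: no maybe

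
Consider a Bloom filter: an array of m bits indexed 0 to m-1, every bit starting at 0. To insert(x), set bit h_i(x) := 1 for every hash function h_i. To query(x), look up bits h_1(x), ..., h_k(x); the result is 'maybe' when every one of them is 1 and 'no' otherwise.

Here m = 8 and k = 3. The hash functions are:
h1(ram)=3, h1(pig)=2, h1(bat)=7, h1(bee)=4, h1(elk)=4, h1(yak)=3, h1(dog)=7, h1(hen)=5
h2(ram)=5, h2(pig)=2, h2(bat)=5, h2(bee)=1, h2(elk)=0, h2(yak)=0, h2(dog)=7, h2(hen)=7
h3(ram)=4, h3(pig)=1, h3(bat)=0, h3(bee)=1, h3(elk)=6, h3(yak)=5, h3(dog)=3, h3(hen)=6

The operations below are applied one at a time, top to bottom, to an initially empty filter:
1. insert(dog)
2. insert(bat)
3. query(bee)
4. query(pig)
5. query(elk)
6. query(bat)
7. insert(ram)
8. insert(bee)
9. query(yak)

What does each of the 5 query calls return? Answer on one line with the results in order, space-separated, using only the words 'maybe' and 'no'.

Answer: no no no maybe maybe

Derivation:
Start: bits=00000000
Op 1: insert dog -> sets bits 3 7 -> bits=00010001
Op 2: insert bat -> sets bits 0 5 7 -> bits=10010101
Op 3: query bee -> checks bit1=0, bit4=0 (has a 0) -> no
Op 4: query pig -> checks bit1=0, bit2=0 (has a 0) -> no
Op 5: query elk -> checks bit0=1, bit4=0, bit6=0 (has a 0) -> no
Op 6: query bat -> checks bit0=1, bit5=1, bit7=1 (all 1) -> maybe
Op 7: insert ram -> sets bits 3 4 5 -> bits=10011101
Op 8: insert bee -> sets bits 1 4 -> bits=11011101
Op 9: query yak -> checks bit0=1, bit3=1, bit5=1 (all 1) -> maybe
Query results in order: no no no maybe maybe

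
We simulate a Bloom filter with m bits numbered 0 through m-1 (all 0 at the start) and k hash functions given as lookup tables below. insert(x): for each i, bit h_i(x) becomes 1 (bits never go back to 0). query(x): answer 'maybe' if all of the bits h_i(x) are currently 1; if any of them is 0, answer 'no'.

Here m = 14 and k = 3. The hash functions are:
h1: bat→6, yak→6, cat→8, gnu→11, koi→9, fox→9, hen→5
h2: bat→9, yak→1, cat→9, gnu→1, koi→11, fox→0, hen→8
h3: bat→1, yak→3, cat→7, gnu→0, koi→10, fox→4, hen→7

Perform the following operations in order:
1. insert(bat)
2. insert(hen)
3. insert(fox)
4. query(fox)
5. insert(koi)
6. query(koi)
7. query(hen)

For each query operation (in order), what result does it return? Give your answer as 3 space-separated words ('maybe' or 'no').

Answer: maybe maybe maybe

Derivation:
Start: bits=00000000000000
Op 1: insert bat -> sets bits 1 6 9 -> bits=01000010010000
Op 2: insert hen -> sets bits 5 7 8 -> bits=01000111110000
Op 3: insert fox -> sets bits 0 4 9 -> bits=11001111110000
Op 4: query fox -> checks bit0=1, bit4=1, bit9=1 (all 1) -> maybe
Op 5: insert koi -> sets bits 9 10 11 -> bits=11001111111100
Op 6: query koi -> checks bit9=1, bit10=1, bit11=1 (all 1) -> maybe
Op 7: query hen -> checks bit5=1, bit7=1, bit8=1 (all 1) -> maybe
Query results in order: maybe maybe maybe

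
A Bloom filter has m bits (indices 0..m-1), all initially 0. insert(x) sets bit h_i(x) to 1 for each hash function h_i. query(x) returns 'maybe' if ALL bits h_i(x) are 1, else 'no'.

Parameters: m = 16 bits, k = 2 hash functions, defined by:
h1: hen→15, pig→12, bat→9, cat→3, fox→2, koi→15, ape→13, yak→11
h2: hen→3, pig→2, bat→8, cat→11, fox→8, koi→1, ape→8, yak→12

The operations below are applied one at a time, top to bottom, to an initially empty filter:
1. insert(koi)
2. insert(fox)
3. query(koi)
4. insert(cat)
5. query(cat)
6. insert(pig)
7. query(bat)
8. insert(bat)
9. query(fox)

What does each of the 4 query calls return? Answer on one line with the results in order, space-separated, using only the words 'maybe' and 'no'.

Start: bits=0000000000000000
Op 1: insert koi -> sets bits 1 15 -> bits=0100000000000001
Op 2: insert fox -> sets bits 2 8 -> bits=0110000010000001
Op 3: query koi -> checks bit1=1, bit15=1 (all 1) -> maybe
Op 4: insert cat -> sets bits 3 11 -> bits=0111000010010001
Op 5: query cat -> checks bit3=1, bit11=1 (all 1) -> maybe
Op 6: insert pig -> sets bits 2 12 -> bits=0111000010011001
Op 7: query bat -> checks bit8=1, bit9=0 (has a 0) -> no
Op 8: insert bat -> sets bits 8 9 -> bits=0111000011011001
Op 9: query fox -> checks bit2=1, bit8=1 (all 1) -> maybe
Query results in order: maybe maybe no maybe

Answer: maybe maybe no maybe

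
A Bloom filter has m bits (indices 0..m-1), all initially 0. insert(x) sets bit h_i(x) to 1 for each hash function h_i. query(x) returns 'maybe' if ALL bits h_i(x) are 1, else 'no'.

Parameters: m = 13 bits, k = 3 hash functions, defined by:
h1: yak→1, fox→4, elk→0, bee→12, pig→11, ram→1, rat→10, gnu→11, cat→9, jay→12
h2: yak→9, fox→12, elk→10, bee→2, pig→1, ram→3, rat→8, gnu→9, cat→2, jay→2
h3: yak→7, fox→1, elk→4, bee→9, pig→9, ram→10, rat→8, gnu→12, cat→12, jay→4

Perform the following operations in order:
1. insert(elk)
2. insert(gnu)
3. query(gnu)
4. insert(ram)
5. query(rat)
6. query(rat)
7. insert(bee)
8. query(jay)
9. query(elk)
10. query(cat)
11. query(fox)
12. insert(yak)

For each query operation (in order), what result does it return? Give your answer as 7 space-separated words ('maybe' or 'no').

Answer: maybe no no maybe maybe maybe maybe

Derivation:
Start: bits=0000000000000
Op 1: insert elk -> sets bits 0 4 10 -> bits=1000100000100
Op 2: insert gnu -> sets bits 9 11 12 -> bits=1000100001111
Op 3: query gnu -> checks bit9=1, bit11=1, bit12=1 (all 1) -> maybe
Op 4: insert ram -> sets bits 1 3 10 -> bits=1101100001111
Op 5: query rat -> checks bit8=0, bit10=1 (has a 0) -> no
Op 6: query rat -> checks bit8=0, bit10=1 (has a 0) -> no
Op 7: insert bee -> sets bits 2 9 12 -> bits=1111100001111
Op 8: query jay -> checks bit2=1, bit4=1, bit12=1 (all 1) -> maybe
Op 9: query elk -> checks bit0=1, bit4=1, bit10=1 (all 1) -> maybe
Op 10: query cat -> checks bit2=1, bit9=1, bit12=1 (all 1) -> maybe
Op 11: query fox -> checks bit1=1, bit4=1, bit12=1 (all 1) -> maybe
Op 12: insert yak -> sets bits 1 7 9 -> bits=1111100101111
Query results in order: maybe no no maybe maybe maybe maybe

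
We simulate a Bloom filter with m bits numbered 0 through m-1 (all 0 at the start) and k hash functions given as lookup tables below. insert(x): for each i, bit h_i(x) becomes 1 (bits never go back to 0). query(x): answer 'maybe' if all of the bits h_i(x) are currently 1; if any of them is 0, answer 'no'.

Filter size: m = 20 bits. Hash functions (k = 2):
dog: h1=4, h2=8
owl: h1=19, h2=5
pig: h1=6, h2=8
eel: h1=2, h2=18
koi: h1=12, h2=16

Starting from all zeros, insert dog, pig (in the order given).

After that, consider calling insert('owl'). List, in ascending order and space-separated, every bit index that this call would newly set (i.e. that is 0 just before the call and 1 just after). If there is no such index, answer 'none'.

Start: bits=00000000000000000000
After insert 'dog': sets bits 4 8 -> bits=00001000100000000000
After insert 'pig': sets bits 6 8 -> bits=00001010100000000000
insert 'owl' would touch bits 5 19; currently bit5=0, bit19=0
Bits that are 0 among those (would change 0->1): 5 19

Answer: 5 19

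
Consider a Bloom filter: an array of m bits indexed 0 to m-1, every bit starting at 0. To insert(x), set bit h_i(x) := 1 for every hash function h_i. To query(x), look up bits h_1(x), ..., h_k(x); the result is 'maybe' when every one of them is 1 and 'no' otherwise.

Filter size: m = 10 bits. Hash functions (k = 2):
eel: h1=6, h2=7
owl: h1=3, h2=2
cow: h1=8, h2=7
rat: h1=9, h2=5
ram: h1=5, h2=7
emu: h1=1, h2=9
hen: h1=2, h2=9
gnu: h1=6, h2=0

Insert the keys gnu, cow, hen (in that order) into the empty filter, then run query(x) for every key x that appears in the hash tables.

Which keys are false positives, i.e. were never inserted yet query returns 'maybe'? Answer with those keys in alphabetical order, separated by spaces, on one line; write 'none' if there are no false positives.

Answer: eel

Derivation:
Start: bits=0000000000
After insert 'gnu': sets bits 0 6 -> bits=1000001000
After insert 'cow': sets bits 7 8 -> bits=1000001110
After insert 'hen': sets bits 2 9 -> bits=1010001111
Not inserted: eel emu owl ram rat — query each against bits=1010001111:
query eel: checks bit6=1, bit7=1 (all 1) -> maybe => FALSE POSITIVE
query emu: checks bit1=0, bit9=1 (has a 0) -> no => not a false positive
query owl: checks bit2=1, bit3=0 (has a 0) -> no => not a false positive
query ram: checks bit5=0, bit7=1 (has a 0) -> no => not a false positive
query rat: checks bit5=0, bit9=1 (has a 0) -> no => not a false positive
False positives (alphabetical): eel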